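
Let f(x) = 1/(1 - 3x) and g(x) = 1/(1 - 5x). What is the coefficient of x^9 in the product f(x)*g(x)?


The coefficient of x^n in f*g is the Cauchy product: sum_{k=0}^{n} a^k * b^(n-k).
With a=3, b=5, n=9:
sum_{k=0}^{9} 3^k * 5^(9-k)
= 4853288

4853288


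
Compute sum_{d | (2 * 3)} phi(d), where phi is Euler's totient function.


First, 2 * 3 = 6. One classical identity is sum_{d | n} phi(d) = n (each k in [1, n] has a unique gcd with n, and among the k's with gcd(k, n) = n/d there are phi(d) of them). So the sum equals 6. We also verify directly:
Divisors of 6: 1, 2, 3, 6.
phi values: 1, 1, 2, 2.
Sum = 6.

6


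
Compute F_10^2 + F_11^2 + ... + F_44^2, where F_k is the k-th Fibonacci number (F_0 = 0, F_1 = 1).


There is a standard identity sum_{k=0}^{N} F_k^2 = F_N * F_{N+1} (proved inductively from the telescoping relation F_k^2 = F_k F_{k+1} - F_{k-1} F_k). Then
sum_{k=10}^{44} F_k^2 = F_44 F_45 - F_9 F_10.
Computing: F_44 = 701408733, F_45 = 1134903170, F_9 = 34, F_10 = 55.
Sum = 701408733 * 1134903170 - 34 * 55 = 796030994547381740.

796030994547381740


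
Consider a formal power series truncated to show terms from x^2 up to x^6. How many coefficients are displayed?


From x^2 to x^6 inclusive, the count is 6 - 2 + 1 = 5.

5


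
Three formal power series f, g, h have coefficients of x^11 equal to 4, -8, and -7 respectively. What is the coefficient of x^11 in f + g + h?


Series addition is componentwise:
4 + -8 + -7
= -11

-11


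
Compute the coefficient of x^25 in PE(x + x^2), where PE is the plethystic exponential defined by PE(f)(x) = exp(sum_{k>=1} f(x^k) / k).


With f(x) = x + x^2, the exponent is sum_{k>=1} (x^k + x^(2k)) / k = -ln(1 - x) - ln(1 - x^2). Exponentiating:
PE(x + x^2) = 1 / ((1 - x)(1 - x^2)).
This is the generating function for partitions of n into parts of size 1 or 2. The number of 2's can be any j in 0..12, and the rest are 1's, so
[x^25] = floor(25/2) + 1 = 13.

13


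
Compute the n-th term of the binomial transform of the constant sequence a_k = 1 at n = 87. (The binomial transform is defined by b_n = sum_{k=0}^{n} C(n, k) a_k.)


With a_k = 1 for all k, b_n = sum_{k=0}^{n} C(n, k) = 2^n by the binomial theorem.
For n = 87: 2^87 = 154742504910672534362390528.

154742504910672534362390528


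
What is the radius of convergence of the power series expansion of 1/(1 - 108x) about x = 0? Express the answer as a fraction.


Expanding 1/(1 - 108x) = sum_{k>=0} 108^k x^k, the series converges when |108x| < 1, i.e., |x| < 1/108.
So the radius of convergence is 1/108 = 1/108.

1/108


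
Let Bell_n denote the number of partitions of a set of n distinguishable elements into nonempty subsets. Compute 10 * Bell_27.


Bell_27 can be computed from the Bell triangle or from Dobinski's identity Bell_n = (1/e) * sum_{k>=0} k^n / k!.
Computing Bell_27 = 545717047936059989389.
Then 10 * 545717047936059989389 = 5457170479360599893890.

5457170479360599893890


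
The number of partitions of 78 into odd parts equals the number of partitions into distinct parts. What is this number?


Computing partitions of 78 into odd parts (1, 3, 5, ...):
Using the generating function prod_{k>=0} 1/(1-x^(2k+1)),
the count is 64234

64234


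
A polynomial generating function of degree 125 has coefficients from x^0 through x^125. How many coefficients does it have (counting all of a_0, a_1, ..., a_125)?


A polynomial of degree 125 takes the form a_0 + a_1 x + ... + a_125 x^125.
The number of coefficients is 125 + 1 = 126.

126


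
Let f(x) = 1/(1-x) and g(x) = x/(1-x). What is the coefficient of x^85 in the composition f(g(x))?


First simplify the composition: f(g(x)) = 1/(1 - x/(1-x)) = (1-x)/((1-x) - x) = (1-x)/(1-2x).
Now extract the coefficient. Write (1-x)/(1-2x) = 1/(1-2x) - x/(1-2x).
The coefficient of x^n in 1/(1-2x) is 2^n, and in x/(1-2x) is 2^(n-1) (for n >= 1).
So the coefficient of x^85 is 2^85 - 2^84 = 38685626227668133590597632 - 19342813113834066795298816 = 19342813113834066795298816.

19342813113834066795298816


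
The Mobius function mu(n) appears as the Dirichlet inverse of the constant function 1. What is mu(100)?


100 has a squared prime factor, so mu(100) = 0.
Factorization reveals a repeated prime.

0


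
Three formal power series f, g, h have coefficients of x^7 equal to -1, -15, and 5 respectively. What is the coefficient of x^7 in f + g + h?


Series addition is componentwise:
-1 + -15 + 5
= -11

-11


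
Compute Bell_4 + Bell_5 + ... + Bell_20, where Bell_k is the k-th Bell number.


Recall Bell_k counts set partitions of a k-set (with Bell_0 = 1 by convention).
Bell_4 through Bell_20: 15, 52, 203, 877, 4140, 21147, 115975, 678570, 4213597, 27644437, 190899322, 1382958545, 10480142147, 82864869804, 682076806159, 5832742205057, 51724158235372
Sum = 15 + 52 + 203 + 877 + 4140 + 21147 + 115975 + 678570 + 4213597 + 27644437 + 190899322 + 1382958545 + 10480142147 + 82864869804 + 682076806159 + 5832742205057 + 51724158235372 = 58333928795419.

58333928795419


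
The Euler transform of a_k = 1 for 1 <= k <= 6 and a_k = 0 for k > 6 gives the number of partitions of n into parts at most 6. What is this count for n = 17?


Partitions of 17 into parts at most 6:
Using generating function (1-x)^(-1)(1-x^2)^(-1)...(1-x^6)^(-1),
the coefficient of x^17 = 163

163


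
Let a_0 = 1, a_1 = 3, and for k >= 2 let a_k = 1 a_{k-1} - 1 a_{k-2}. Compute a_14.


Iterating the recurrence forward:
a_0 = 1
a_1 = 3
a_2 = 1*3 - 1*1 = 2
a_3 = 1*2 - 1*3 = -1
a_4 = 1*-1 - 1*2 = -3
a_5 = 1*-3 - 1*-1 = -2
a_6 = 1*-2 - 1*-3 = 1
a_7 = 1*1 - 1*-2 = 3
a_8 = 1*3 - 1*1 = 2
a_9 = 1*2 - 1*3 = -1
a_10 = 1*-1 - 1*2 = -3
a_11 = 1*-3 - 1*-1 = -2
a_12 = 1*-2 - 1*-3 = 1
a_13 = 1*1 - 1*-2 = 3
a_14 = 1*3 - 1*1 = 2
So a_14 = 2.

2


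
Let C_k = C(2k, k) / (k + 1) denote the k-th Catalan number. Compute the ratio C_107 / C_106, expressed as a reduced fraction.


Using C_k = (2k)! / (k! (k+1)!), the ratio C_{k+1}/C_k simplifies to
C_{k+1}/C_k = [(2k+2)! / ((k+1)! (k+2)!)] * [k! (k+1)! / (2k)!]
 = (2k+2)(2k+1) / ((k+1)(k+2)) = 2(2k+1) / (k+2).
For k = 106: 2(2*106 + 1) / (106 + 2) = 426/108 = 71/18.

71/18


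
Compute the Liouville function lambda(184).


The Liouville function is lambda(k) = (-1)^Omega(k), where Omega(k) counts the prime factors of k with multiplicity.
Factoring: 184 = 2 * 2 * 2 * 23, so Omega(184) = 4.
lambda(184) = (-1)^4 = 1.

1


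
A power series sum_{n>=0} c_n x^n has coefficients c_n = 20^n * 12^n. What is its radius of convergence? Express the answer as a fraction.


By the root test (Cauchy-Hadamard), the radius is R = 1 / limsup_n |c_n|^(1/n).
Here |c_n|^(1/n) = (20^n * 12^n)^(1/n) = 20 * 12 = 240 for all n.
So R = 1/240 = 1/240.

1/240


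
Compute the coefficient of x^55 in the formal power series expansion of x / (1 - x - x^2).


Let f(x) = sum_{k>=0} a_k x^k. Multiplying f(x) * (1 - x - x^2) = x and matching coefficients gives a_0 = 0, a_1 = 1, and a_k = a_{k-1} + a_{k-2} for k >= 2. These are the Fibonacci numbers F_k.
Iterating from F_0 = 0, F_1 = 1:
F_0=0, F_1=1, F_2=1, F_3=2, F_4=3, F_5=5, F_6=8, F_7=13, F_8=21, F_9=34, ...
F_55 = 139583862445.

139583862445


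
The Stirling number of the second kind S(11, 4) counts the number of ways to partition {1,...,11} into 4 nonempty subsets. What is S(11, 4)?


Using the explicit formula S(n,k) = (1/k!) sum_{j=0}^{k} (-1)^(k-j) C(k,j) j^n:
S(11, 4) = 145750
Equivalently, S(n,k) is n! times the coefficient of x^n in the EGF (e^x - 1)^k / k!.

145750


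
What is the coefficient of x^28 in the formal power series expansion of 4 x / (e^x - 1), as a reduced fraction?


The exponential generating function for Bernoulli numbers is
x / (e^x - 1) = sum_{k>=0} B_k x^k / k!.
So the coefficient of x^28 in 4 x / (e^x - 1) is 4 B_28 / 28!.
Computing: B_28 = -23749461029/870, 28! = 304888344611713860501504000000, giving
4 * -23749461029/870 / 304888344611713860501504000000 = -3392780147/9473316421863966379868160000000.

-3392780147/9473316421863966379868160000000


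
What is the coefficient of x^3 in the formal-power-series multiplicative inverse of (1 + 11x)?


The inverse is 1/(1 + 11x). Apply the geometric identity 1/(1 - y) = sum_{k>=0} y^k with y = -11x:
1/(1 + 11x) = sum_{k>=0} (-11)^k x^k.
So the coefficient of x^3 is (-11)^3 = -1331.

-1331


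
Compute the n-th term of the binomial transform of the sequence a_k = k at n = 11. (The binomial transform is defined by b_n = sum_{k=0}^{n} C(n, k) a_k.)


With a_k = k, b_n = sum_{k=0}^{n} C(n, k) k. Using k * C(n, k) = n * C(n-1, k-1) gives b_n = n * sum_{k>=1} C(n-1, k-1) = n * 2^(n-1).
For n = 11: 11 * 2^10 = 11 * 1024 = 11264.

11264


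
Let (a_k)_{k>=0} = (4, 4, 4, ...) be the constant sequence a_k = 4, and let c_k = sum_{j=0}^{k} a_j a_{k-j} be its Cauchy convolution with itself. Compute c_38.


Since a_j = 4 for all j >= 0, the convolution sum becomes
c_k = sum_{j=0}^{k} 4 * 4 = 16 * (k + 1).
Equivalently, the generating function of (a_k) is 4/(1 - x) and its square is 16/(1 - x)^2 = sum_{k>=0} 16(k + 1) x^k.
For k = 38: 16 * 39 = 624.

624


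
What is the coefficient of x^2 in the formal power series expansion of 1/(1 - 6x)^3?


The general identity 1/(1 - c x)^r = sum_{k>=0} c^k C(k + r - 1, r - 1) x^k follows by substituting y = c x into 1/(1 - y)^r = sum_{k>=0} C(k + r - 1, r - 1) y^k.
For c = 6, r = 3, k = 2:
6^2 * C(4, 2) = 36 * 6 = 216.

216


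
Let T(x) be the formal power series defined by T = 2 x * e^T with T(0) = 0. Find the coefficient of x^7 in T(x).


Apply the Lagrange inversion formula: if T = 2 x * phi(T) with phi(t) = e^t, then
[x^n] T = 2^n * (1/n) [t^(n-1)] phi(t)^n = 2^n * (1/n) [t^(n-1)] e^(n t) = 2^n * (1/n) * n^(n-1) / (n-1)! = 2^n * n^(n-1) / n!.
When c = 1 this is the Cayley count of rooted labeled trees on n vertices, divided by n!.
For n = 7: 2^7 * 7^6 / 7! = 128 * 117649/5040 = 134456/45.

134456/45


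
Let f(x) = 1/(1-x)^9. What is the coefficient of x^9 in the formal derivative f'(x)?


Differentiate: d/dx [ 1/(1-x)^r ] = r / (1-x)^(r+1).
Here r = 9, so f'(x) = 9 / (1-x)^10.
The expansion of 1/(1-x)^(r+1) has coefficient of x^n equal to C(n+r, r).
So the coefficient of x^9 in f'(x) is
9 * C(18, 9) = 9 * 48620 = 437580

437580


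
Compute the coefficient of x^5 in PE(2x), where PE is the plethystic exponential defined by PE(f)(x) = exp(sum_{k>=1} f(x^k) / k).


With f(x) = 2x, the exponent is sum_{k>=1} 2 x^k / k = 2 * (-ln(1 - x)). Exponentiating:
PE(2x) = exp(-2 ln(1 - x)) = 1/(1 - x)^2.
By the negative binomial expansion, [x^n] 1/(1 - x)^2 = C(n + 1, 1).
For n = 5: C(6, 1) = 6.

6


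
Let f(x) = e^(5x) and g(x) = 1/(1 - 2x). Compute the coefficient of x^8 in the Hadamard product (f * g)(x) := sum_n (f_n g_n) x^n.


Expanding: f_k = 5^k/k! (from e^(5x)) and g_k = 2^k (from 1/(1 - 2x)). So the Hadamard coefficient (f * g)_k = 5^k 2^k / k! = (10)^k / k!.
For k = 8: 10^8/8! = 100000000/40320 = 156250/63.

156250/63


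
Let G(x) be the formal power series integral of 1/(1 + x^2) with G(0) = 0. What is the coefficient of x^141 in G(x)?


1/(1 + x^2) = sum_{j>=0} (-1)^j x^(2j). Integrating termwise with G(0) = 0:
G(x) = sum_{j>=0} (-1)^j x^(2j+1) / (2j+1) = arctan(x).
Only odd powers are nonzero. For x^141 write 141 = 2*70 + 1, giving
(-1)^70 / 141 = 1/141 = 1/141.

1/141


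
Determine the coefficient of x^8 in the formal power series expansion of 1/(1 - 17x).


The geometric series identity gives 1/(1 - c x) = sum_{k>=0} c^k x^k, so the coefficient of x^k is c^k.
Here c = 17 and k = 8.
Computing: 17^8 = 6975757441

6975757441


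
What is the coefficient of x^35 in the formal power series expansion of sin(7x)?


The Maclaurin series is sin(t) = sum_{k>=0} (-1)^k t^(2k+1) / (2k+1)!, so substituting t = 7x, only odd powers of x are nonzero, with coefficient of x^(2k+1) equal to (-1)^k 7^(2k+1) / (2k+1)!.
Write 35 = 2*17 + 1, giving the coefficient (-1)^17 * 7^35 / 35! = -378818692265664781682717625943/10333147966386144929666651337523200000000 = -22539340290692258087863249/614812159599342234168301977600000000.

-22539340290692258087863249/614812159599342234168301977600000000


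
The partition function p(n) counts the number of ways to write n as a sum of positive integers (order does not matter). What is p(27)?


Using the generating function prod_{k>=1} 1/(1-x^k), we compute p(27).
By dynamic programming over parts 1 through 27:
p(27) = 3010

3010


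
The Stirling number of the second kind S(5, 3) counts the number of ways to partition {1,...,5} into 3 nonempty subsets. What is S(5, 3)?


Using the explicit formula S(n,k) = (1/k!) sum_{j=0}^{k} (-1)^(k-j) C(k,j) j^n:
S(5, 3) = 25
Equivalently, S(n,k) is n! times the coefficient of x^n in the EGF (e^x - 1)^k / k!.

25


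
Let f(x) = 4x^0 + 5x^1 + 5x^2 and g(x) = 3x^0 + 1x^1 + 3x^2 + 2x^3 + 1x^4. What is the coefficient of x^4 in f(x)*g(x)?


Cauchy product at x^4:
4*1 + 5*2 + 5*3
= 29

29


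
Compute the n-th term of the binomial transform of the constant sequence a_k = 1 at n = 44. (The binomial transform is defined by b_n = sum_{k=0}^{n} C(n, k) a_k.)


With a_k = 1 for all k, b_n = sum_{k=0}^{n} C(n, k) = 2^n by the binomial theorem.
For n = 44: 2^44 = 17592186044416.

17592186044416


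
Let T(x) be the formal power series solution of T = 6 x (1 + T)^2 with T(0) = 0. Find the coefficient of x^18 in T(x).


Apply the Lagrange inversion formula: if T = 6 x * phi(T) with phi(t) = (1 + t)^2, then [x^n] T = 6^n * (1/n) [t^(n-1)] phi(t)^n = 6^n * (1/n) [t^(n-1)] (1 + t)^(2n) = 6^n * (1/n) C(2n, n-1).
Using the identity C(2n, n-1) = C(2n, n) * n / (n+1), the unscaled factor equals C(2n, n) / (n+1) = C_n, the n-th Catalan number.
For n = 18: C_18 = C(36, 18) / 19 = 9075135300/19 = 477638700.
With the 6^18 = 101559956668416 factor, the coefficient is 101559956668416 * 477638700 = 48508965675158549299200.

48508965675158549299200


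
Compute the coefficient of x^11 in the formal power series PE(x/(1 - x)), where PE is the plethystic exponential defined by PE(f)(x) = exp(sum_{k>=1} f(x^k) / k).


For f(x) = x/(1 - x) we have
sum_{k>=1} f(x^k) / k = sum_{k>=1} (1/k) * x^k / (1 - x^k) = sum_{k, m >= 1} x^(k m) / k,
which after exponentiating simplifies to
PE(x/(1 - x)) = prod_{k>=1} 1 / (1 - x^k).
This is the generating function for the partition function p(n), so the coefficient of x^11 is p(11).
Computing p(11) by dynamic programming over parts 1, 2, ..., 11: p(11) = 56.

56


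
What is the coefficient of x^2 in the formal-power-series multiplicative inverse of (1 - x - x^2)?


Let the inverse be f(x) = sum_{k>=0} a_k x^k. From f(x) * (1 - x - x^2) = 1 and matching coefficients:
 x^0: a_0 = 1.
 x^1: a_1 - a_0 = 0, so a_1 = 1.
 x^k (k >= 2): a_k - a_{k-1} - a_{k-2} = 0, i.e. a_k = a_{k-1} + a_{k-2}.
This is the Fibonacci-type recurrence shifted so that a_0 = a_1 = 1.
Iterating: a_0=1, a_1=1, a_2=2
a_2 = 2.

2


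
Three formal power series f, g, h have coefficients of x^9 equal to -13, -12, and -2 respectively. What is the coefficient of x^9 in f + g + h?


Series addition is componentwise:
-13 + -12 + -2
= -27

-27


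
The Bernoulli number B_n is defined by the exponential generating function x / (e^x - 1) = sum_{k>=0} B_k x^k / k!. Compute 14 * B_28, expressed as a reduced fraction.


Bernoulli numbers can also be computed recursively via B_0 = 1 and sum_{j=0}^{m} C(m+1, j) B_j = 0 for m >= 1. Odd-index Bernoulli numbers vanish for k >= 3.
Computing B_28 = -23749461029/870, so 14 * B_28 = 14 * -23749461029/870 = -166246227203/435.

-166246227203/435


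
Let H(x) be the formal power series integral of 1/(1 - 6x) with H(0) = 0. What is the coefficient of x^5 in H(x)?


1/(1 - 6x) = sum_{k>=0} 6^k x^k. Integrating termwise with H(0) = 0:
H(x) = sum_{k>=0} 6^k x^(k+1) / (k+1) = sum_{m>=1} 6^(m-1) x^m / m.
For m = 5: 6^4/5 = 1296/5 = 1296/5.

1296/5


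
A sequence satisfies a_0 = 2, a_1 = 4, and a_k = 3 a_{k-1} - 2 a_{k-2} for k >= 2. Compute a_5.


The characteristic equation is t^2 - 3 t + 2 = 0, with roots r_1 = 2 and r_2 = 1 (so c_1 = r_1 + r_2, c_2 = -r_1 r_2 as required).
One can use the closed form a_n = A r_1^n + B r_2^n, but direct iteration is more reliable:
a_0 = 2, a_1 = 4, a_2 = 8, a_3 = 16, a_4 = 32, a_5 = 64.
So a_5 = 64.

64


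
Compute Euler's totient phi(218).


phi(n) counts integers in [1, n] coprime to n. Using the multiplicative formula phi(n) = n * prod_{p | n} (1 - 1/p):
218 = 2 * 109, so
phi(218) = 218 * (1 - 1/2) * (1 - 1/109) = 108.

108


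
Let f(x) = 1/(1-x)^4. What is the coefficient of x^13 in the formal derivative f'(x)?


Differentiate: d/dx [ 1/(1-x)^r ] = r / (1-x)^(r+1).
Here r = 4, so f'(x) = 4 / (1-x)^5.
The expansion of 1/(1-x)^(r+1) has coefficient of x^n equal to C(n+r, r).
So the coefficient of x^13 in f'(x) is
4 * C(17, 4) = 4 * 2380 = 9520

9520


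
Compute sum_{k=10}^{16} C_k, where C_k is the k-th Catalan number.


C_10 through C_16: 16796, 58786, 208012, 742900, 2674440, 9694845, 35357670
Sum = 16796 + 58786 + 208012 + 742900 + 2674440 + 9694845 + 35357670
= 48753449

48753449


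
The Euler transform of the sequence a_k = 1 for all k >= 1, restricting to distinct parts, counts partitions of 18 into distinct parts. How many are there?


Partitions of 18 into distinct parts can be computed via generating function.
Product (1+x)(1+x^2)(1+x^3)...
The coefficient of x^18 = 46

46


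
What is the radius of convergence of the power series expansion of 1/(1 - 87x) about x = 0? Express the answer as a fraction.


Expanding 1/(1 - 87x) = sum_{k>=0} 87^k x^k, the series converges when |87x| < 1, i.e., |x| < 1/87.
So the radius of convergence is 1/87 = 1/87.

1/87


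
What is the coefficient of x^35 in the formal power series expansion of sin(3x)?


The Maclaurin series is sin(t) = sum_{k>=0} (-1)^k t^(2k+1) / (2k+1)!, so substituting t = 3x, only odd powers of x are nonzero, with coefficient of x^(2k+1) equal to (-1)^k 3^(2k+1) / (2k+1)!.
Write 35 = 2*17 + 1, giving the coefficient (-1)^17 * 3^35 / 35! = -50031545098999707/10333147966386144929666651337523200000000 = -3486784401/720134848346716926220697600000000.

-3486784401/720134848346716926220697600000000


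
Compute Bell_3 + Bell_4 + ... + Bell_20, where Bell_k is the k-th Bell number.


Recall Bell_k counts set partitions of a k-set (with Bell_0 = 1 by convention).
Bell_3 through Bell_20: 5, 15, 52, 203, 877, 4140, 21147, 115975, 678570, 4213597, 27644437, 190899322, 1382958545, 10480142147, 82864869804, 682076806159, 5832742205057, 51724158235372
Sum = 5 + 15 + 52 + 203 + 877 + 4140 + 21147 + 115975 + 678570 + 4213597 + 27644437 + 190899322 + 1382958545 + 10480142147 + 82864869804 + 682076806159 + 5832742205057 + 51724158235372 = 58333928795424.

58333928795424


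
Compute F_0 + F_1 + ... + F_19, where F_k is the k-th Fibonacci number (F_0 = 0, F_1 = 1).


Use the identity sum_{k=0}^{N} F_k = F_{N+2} - 1 (which follows from F_{k+2} - F_{k+1} = F_k). Then
sum_{k=0}^{19} F_k = (F_{21} - 1) - (F_{1} - 1) = F_{21} - F_{1}.
Computing: F_{21} = 10946, F_{1} = 1, so
Sum = 10946 - 1 = 10945.

10945


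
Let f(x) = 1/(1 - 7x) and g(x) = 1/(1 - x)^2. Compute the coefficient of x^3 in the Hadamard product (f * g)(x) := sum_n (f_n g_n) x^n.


f has coefficients f_k = 7^k. For g = 1/(1 - x)^2 the coefficient is g_k = C(k + 1, 1) = k + 1. The Hadamard coefficient is (f * g)_k = 7^k * (k + 1).
For k = 3: 7^3 * 4 = 343 * 4 = 1372.

1372


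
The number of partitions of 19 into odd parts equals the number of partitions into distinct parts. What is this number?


Computing partitions of 19 into odd parts (1, 3, 5, ...):
Using the generating function prod_{k>=0} 1/(1-x^(2k+1)),
the count is 54

54


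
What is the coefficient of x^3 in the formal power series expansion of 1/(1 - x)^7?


The expansion 1/(1 - x)^r = sum_{k>=0} C(k + r - 1, r - 1) x^k follows from the multiset / negative-binomial theorem (or from repeated differentiation of the geometric series).
For r = 7 and k = 3:
C(9, 6) = 362880 / (720 * 6) = 84.

84


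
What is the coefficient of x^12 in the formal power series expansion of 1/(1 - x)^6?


The negative binomial / multiset identity is
1/(1 - x)^r = sum_{k>=0} C(k + r - 1, r - 1) x^k.
Here r = 6 and k = 12, so the coefficient is
C(12 + 5, 5) = C(17, 5)
= 6188

6188


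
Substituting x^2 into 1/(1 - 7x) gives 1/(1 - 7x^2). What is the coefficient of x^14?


The coefficient of x^(2m) in 1/(1 - 7x^2) is 7^m.
With n = 14 = 2*7, the coefficient is 7^7 = 823543.

823543


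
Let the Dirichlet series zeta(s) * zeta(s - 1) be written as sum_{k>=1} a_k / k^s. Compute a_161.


Convolution gives a_k = sum_{d | k} d * 1 = sum_{d | k} d = sigma(k), the sum of positive divisors of k.
For k = 161, the divisors are 1, 7, 23, 161, so
sigma(161) = 1 + 7 + 23 + 161 = 192.

192


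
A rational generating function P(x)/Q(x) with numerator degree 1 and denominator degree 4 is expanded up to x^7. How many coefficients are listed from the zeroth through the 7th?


Expanding up to x^7 gives the coefficients for x^0, x^1, ..., x^7.
That is 7 + 1 = 8 coefficients in total.

8


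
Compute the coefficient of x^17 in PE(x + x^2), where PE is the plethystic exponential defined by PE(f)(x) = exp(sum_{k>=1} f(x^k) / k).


With f(x) = x + x^2, the exponent is sum_{k>=1} (x^k + x^(2k)) / k = -ln(1 - x) - ln(1 - x^2). Exponentiating:
PE(x + x^2) = 1 / ((1 - x)(1 - x^2)).
This is the generating function for partitions of n into parts of size 1 or 2. The number of 2's can be any j in 0..8, and the rest are 1's, so
[x^17] = floor(17/2) + 1 = 9.

9


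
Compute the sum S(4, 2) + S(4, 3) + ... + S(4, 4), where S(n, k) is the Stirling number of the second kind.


By definition, S(n, k) counts partitions of an n-set into exactly k nonempty blocks.
Computing row n = 4 for k = 2..4:
S(4, k): 7, 6, 1
Sum = 14.

14


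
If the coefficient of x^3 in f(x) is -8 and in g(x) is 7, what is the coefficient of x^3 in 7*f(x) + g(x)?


Scalar multiplication scales coefficients: 7 * -8 = -56.
Then add the g coefficient: -56 + 7
= -49

-49


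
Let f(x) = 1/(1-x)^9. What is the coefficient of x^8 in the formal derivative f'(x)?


Differentiate: d/dx [ 1/(1-x)^r ] = r / (1-x)^(r+1).
Here r = 9, so f'(x) = 9 / (1-x)^10.
The expansion of 1/(1-x)^(r+1) has coefficient of x^n equal to C(n+r, r).
So the coefficient of x^8 in f'(x) is
9 * C(17, 9) = 9 * 24310 = 218790

218790


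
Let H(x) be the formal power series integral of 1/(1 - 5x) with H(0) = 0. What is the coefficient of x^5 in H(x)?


1/(1 - 5x) = sum_{k>=0} 5^k x^k. Integrating termwise with H(0) = 0:
H(x) = sum_{k>=0} 5^k x^(k+1) / (k+1) = sum_{m>=1} 5^(m-1) x^m / m.
For m = 5: 5^4/5 = 625/5 = 125.

125


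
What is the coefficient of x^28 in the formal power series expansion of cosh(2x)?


The Maclaurin series is cosh(t) = sum_{m>=0} t^(2m) / (2m)!, so substituting t = 2x, only even powers of x are nonzero, with coefficient of x^(2m) equal to 2^(2m) / (2m)!.
For x^28 the coefficient is 2^28/28! = 268435456/304888344611713860501504000000 = 8/9086380738369043484375.

8/9086380738369043484375


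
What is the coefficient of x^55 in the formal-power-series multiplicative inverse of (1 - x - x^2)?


Let the inverse be f(x) = sum_{k>=0} a_k x^k. From f(x) * (1 - x - x^2) = 1 and matching coefficients:
 x^0: a_0 = 1.
 x^1: a_1 - a_0 = 0, so a_1 = 1.
 x^k (k >= 2): a_k - a_{k-1} - a_{k-2} = 0, i.e. a_k = a_{k-1} + a_{k-2}.
This is the Fibonacci-type recurrence shifted so that a_0 = a_1 = 1.
Iterating: a_0=1, a_1=1, a_2=2, a_3=3, a_4=5, a_5=8, a_6=13, a_7=21, a_8=34, a_9=55, ...
a_55 = 225851433717.

225851433717


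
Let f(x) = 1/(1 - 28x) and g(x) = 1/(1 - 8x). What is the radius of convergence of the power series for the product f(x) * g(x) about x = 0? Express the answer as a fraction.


The radius of 1/(1 - 28x) is 1/28 (nearest singularity at x = 1/28), and the radius of 1/(1 - 8x) is 1/8.
The product f(x)*g(x) = 1/((1 - 28x)(1 - 8x)) has singularities at both 1/28 and 1/8, so its radius of convergence is the distance to the nearest one:
min(1/28, 1/8) = 1/28.

1/28


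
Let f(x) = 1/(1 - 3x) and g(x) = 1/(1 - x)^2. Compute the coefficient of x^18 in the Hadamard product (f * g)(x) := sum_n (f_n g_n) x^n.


f has coefficients f_k = 3^k. For g = 1/(1 - x)^2 the coefficient is g_k = C(k + 1, 1) = k + 1. The Hadamard coefficient is (f * g)_k = 3^k * (k + 1).
For k = 18: 3^18 * 19 = 387420489 * 19 = 7360989291.

7360989291


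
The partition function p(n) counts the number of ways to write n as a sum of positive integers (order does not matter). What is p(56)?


Using the generating function prod_{k>=1} 1/(1-x^k), we compute p(56).
By dynamic programming over parts 1 through 56:
p(56) = 526823

526823


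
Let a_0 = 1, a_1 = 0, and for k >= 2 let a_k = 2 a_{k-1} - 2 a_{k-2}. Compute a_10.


Iterating the recurrence forward:
a_0 = 1
a_1 = 0
a_2 = 2*0 - 2*1 = -2
a_3 = 2*-2 - 2*0 = -4
a_4 = 2*-4 - 2*-2 = -4
a_5 = 2*-4 - 2*-4 = 0
a_6 = 2*0 - 2*-4 = 8
a_7 = 2*8 - 2*0 = 16
a_8 = 2*16 - 2*8 = 16
a_9 = 2*16 - 2*16 = 0
a_10 = 2*0 - 2*16 = -32
So a_10 = -32.

-32


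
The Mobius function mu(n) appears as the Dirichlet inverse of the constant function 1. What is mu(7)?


7 = 7 (all distinct primes).
mu(7) = (-1)^1 = -1

-1


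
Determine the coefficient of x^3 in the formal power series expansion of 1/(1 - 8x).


The geometric series identity gives 1/(1 - c x) = sum_{k>=0} c^k x^k, so the coefficient of x^k is c^k.
Here c = 8 and k = 3.
Computing: 8^3 = 512

512


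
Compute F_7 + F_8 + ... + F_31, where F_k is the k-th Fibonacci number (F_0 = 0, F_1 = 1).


Use the identity sum_{k=0}^{N} F_k = F_{N+2} - 1 (which follows from F_{k+2} - F_{k+1} = F_k). Then
sum_{k=7}^{31} F_k = (F_{33} - 1) - (F_{8} - 1) = F_{33} - F_{8}.
Computing: F_{33} = 3524578, F_{8} = 21, so
Sum = 3524578 - 21 = 3524557.

3524557


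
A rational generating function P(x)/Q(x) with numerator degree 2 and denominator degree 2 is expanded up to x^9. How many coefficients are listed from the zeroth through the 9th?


Expanding up to x^9 gives the coefficients for x^0, x^1, ..., x^9.
That is 9 + 1 = 10 coefficients in total.

10


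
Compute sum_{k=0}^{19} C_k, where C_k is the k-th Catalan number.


C_0 through C_19: 1, 1, 2, 5, 14, 42, 132, 429, 1430, 4862, 16796, 58786, 208012, 742900, 2674440, 9694845, 35357670, 129644790, 477638700, 1767263190
Sum = 1 + 1 + 2 + 5 + 14 + 42 + 132 + 429 + 1430 + 4862 + 16796 + 58786 + 208012 + 742900 + 2674440 + 9694845 + 35357670 + 129644790 + 477638700 + 1767263190
= 2423307047

2423307047


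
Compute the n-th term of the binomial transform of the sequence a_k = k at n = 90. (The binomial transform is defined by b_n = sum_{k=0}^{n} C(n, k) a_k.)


With a_k = k, b_n = sum_{k=0}^{n} C(n, k) k. Using k * C(n, k) = n * C(n-1, k-1) gives b_n = n * sum_{k>=1} C(n-1, k-1) = n * 2^(n-1).
For n = 90: 90 * 2^89 = 90 * 618970019642690137449562112 = 55707301767842112370460590080.

55707301767842112370460590080


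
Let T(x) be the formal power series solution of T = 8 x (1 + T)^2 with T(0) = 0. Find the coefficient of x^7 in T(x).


Apply the Lagrange inversion formula: if T = 8 x * phi(T) with phi(t) = (1 + t)^2, then [x^n] T = 8^n * (1/n) [t^(n-1)] phi(t)^n = 8^n * (1/n) [t^(n-1)] (1 + t)^(2n) = 8^n * (1/n) C(2n, n-1).
Using the identity C(2n, n-1) = C(2n, n) * n / (n+1), the unscaled factor equals C(2n, n) / (n+1) = C_n, the n-th Catalan number.
For n = 7: C_7 = C(14, 7) / 8 = 3432/8 = 429.
With the 8^7 = 2097152 factor, the coefficient is 2097152 * 429 = 899678208.

899678208


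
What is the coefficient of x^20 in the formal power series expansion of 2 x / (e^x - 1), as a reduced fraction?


The exponential generating function for Bernoulli numbers is
x / (e^x - 1) = sum_{k>=0} B_k x^k / k!.
So the coefficient of x^20 in 2 x / (e^x - 1) is 2 B_20 / 20!.
Computing: B_20 = -174611/330, 20! = 2432902008176640000, giving
2 * -174611/330 / 2432902008176640000 = -174611/401428831349145600000.

-174611/401428831349145600000


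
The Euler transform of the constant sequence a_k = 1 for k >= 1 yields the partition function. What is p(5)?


The Euler transform converts the sequence a_k = 1 into the number of integer partitions.
Using the recurrence or dynamic programming:
p(5) = 7

7


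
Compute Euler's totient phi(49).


phi(n) counts integers in [1, n] coprime to n. Using the multiplicative formula phi(n) = n * prod_{p | n} (1 - 1/p):
49 = 7^2, so
phi(49) = 49 * (1 - 1/7) = 42.

42


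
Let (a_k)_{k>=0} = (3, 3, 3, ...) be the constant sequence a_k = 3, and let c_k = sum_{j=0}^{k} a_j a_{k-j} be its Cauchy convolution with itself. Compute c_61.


Since a_j = 3 for all j >= 0, the convolution sum becomes
c_k = sum_{j=0}^{k} 3 * 3 = 9 * (k + 1).
Equivalently, the generating function of (a_k) is 3/(1 - x) and its square is 9/(1 - x)^2 = sum_{k>=0} 9(k + 1) x^k.
For k = 61: 9 * 62 = 558.

558


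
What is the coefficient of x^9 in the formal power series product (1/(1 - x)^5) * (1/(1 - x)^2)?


Combine the factors: (1/(1 - x)^5) * (1/(1 - x)^2) = 1/(1 - x)^7.
Then use 1/(1 - x)^r = sum_{k>=0} C(k + r - 1, r - 1) x^k with r = 7 and k = 9:
C(15, 6) = 5005.

5005


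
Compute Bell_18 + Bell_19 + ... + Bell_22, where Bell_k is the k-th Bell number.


Recall Bell_k counts set partitions of a k-set (with Bell_0 = 1 by convention).
Bell_18 through Bell_22: 682076806159, 5832742205057, 51724158235372, 474869816156751, 4506715738447323
Sum = 682076806159 + 5832742205057 + 51724158235372 + 474869816156751 + 4506715738447323 = 5039824531850662.

5039824531850662


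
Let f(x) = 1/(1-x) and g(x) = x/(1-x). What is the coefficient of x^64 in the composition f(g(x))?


First simplify the composition: f(g(x)) = 1/(1 - x/(1-x)) = (1-x)/((1-x) - x) = (1-x)/(1-2x).
Now extract the coefficient. Write (1-x)/(1-2x) = 1/(1-2x) - x/(1-2x).
The coefficient of x^n in 1/(1-2x) is 2^n, and in x/(1-2x) is 2^(n-1) (for n >= 1).
So the coefficient of x^64 is 2^64 - 2^63 = 18446744073709551616 - 9223372036854775808 = 9223372036854775808.

9223372036854775808


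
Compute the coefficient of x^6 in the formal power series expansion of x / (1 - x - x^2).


Let f(x) = sum_{k>=0} a_k x^k. Multiplying f(x) * (1 - x - x^2) = x and matching coefficients gives a_0 = 0, a_1 = 1, and a_k = a_{k-1} + a_{k-2} for k >= 2. These are the Fibonacci numbers F_k.
Iterating from F_0 = 0, F_1 = 1:
F_0=0, F_1=1, F_2=1, F_3=2, F_4=3, F_5=5, F_6=8
F_6 = 8.

8


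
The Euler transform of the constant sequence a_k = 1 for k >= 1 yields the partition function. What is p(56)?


The Euler transform converts the sequence a_k = 1 into the number of integer partitions.
Using the recurrence or dynamic programming:
p(56) = 526823

526823


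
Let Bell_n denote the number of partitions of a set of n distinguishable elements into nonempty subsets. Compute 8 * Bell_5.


Bell_5 can be computed from the Bell triangle or from Dobinski's identity Bell_n = (1/e) * sum_{k>=0} k^n / k!.
Computing Bell_5 = 52.
Then 8 * 52 = 416.

416


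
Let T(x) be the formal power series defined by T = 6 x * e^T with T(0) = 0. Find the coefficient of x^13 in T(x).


Apply the Lagrange inversion formula: if T = 6 x * phi(T) with phi(t) = e^t, then
[x^n] T = 6^n * (1/n) [t^(n-1)] phi(t)^n = 6^n * (1/n) [t^(n-1)] e^(n t) = 6^n * (1/n) * n^(n-1) / (n-1)! = 6^n * n^(n-1) / n!.
When c = 1 this is the Cayley count of rooted labeled trees on n vertices, divided by n!.
For n = 13: 6^13 * 13^12 / 13! = 13060694016 * 23298085122481/6227020800 = 94066914762214056/1925.

94066914762214056/1925


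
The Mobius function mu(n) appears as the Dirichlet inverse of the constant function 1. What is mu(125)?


125 has a squared prime factor, so mu(125) = 0.
Factorization reveals a repeated prime.

0


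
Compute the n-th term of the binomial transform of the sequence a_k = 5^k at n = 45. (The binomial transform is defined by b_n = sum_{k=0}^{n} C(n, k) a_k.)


With a_k = 5^k, b_n = sum_{k=0}^{n} C(n, k) 5^k = (1 + 5)^n by the binomial theorem.
For n = 45: (1 + 5)^45 = 6^45 = 103945637534048876111514866313854976.

103945637534048876111514866313854976


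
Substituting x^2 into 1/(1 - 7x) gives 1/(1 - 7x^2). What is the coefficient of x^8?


The coefficient of x^(2m) in 1/(1 - 7x^2) is 7^m.
With n = 8 = 2*4, the coefficient is 7^4 = 2401.

2401


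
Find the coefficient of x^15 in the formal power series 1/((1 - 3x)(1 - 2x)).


By partial fractions or Cauchy convolution:
The coefficient equals sum_{k=0}^{15} 3^k * 2^(15-k).
= 42981185

42981185


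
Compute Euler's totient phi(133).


phi(n) counts integers in [1, n] coprime to n. Using the multiplicative formula phi(n) = n * prod_{p | n} (1 - 1/p):
133 = 7 * 19, so
phi(133) = 133 * (1 - 1/7) * (1 - 1/19) = 108.

108


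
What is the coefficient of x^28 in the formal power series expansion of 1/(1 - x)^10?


The negative binomial / multiset identity is
1/(1 - x)^r = sum_{k>=0} C(k + r - 1, r - 1) x^k.
Here r = 10 and k = 28, so the coefficient is
C(28 + 9, 9) = C(37, 9)
= 124403620

124403620


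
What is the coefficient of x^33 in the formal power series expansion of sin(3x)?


The Maclaurin series is sin(t) = sum_{k>=0} (-1)^k t^(2k+1) / (2k+1)!, so substituting t = 3x, only odd powers of x are nonzero, with coefficient of x^(2k+1) equal to (-1)^k 3^(2k+1) / (2k+1)!.
Write 33 = 2*16 + 1, giving the coefficient (-1)^16 * 3^33 / 33! = 5559060566555523/8683317618811886495518194401280000000 = 387420489/605155334745140274135040000000.

387420489/605155334745140274135040000000


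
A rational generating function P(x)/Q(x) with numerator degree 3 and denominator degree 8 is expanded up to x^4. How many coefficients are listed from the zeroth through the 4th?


Expanding up to x^4 gives the coefficients for x^0, x^1, ..., x^4.
That is 4 + 1 = 5 coefficients in total.

5


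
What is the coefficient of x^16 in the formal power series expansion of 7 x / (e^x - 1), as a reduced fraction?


The exponential generating function for Bernoulli numbers is
x / (e^x - 1) = sum_{k>=0} B_k x^k / k!.
So the coefficient of x^16 in 7 x / (e^x - 1) is 7 B_16 / 16!.
Computing: B_16 = -3617/510, 16! = 20922789888000, giving
7 * -3617/510 / 20922789888000 = -3617/1524374691840000.

-3617/1524374691840000


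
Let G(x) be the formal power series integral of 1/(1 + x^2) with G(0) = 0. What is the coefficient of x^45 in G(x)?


1/(1 + x^2) = sum_{j>=0} (-1)^j x^(2j). Integrating termwise with G(0) = 0:
G(x) = sum_{j>=0} (-1)^j x^(2j+1) / (2j+1) = arctan(x).
Only odd powers are nonzero. For x^45 write 45 = 2*22 + 1, giving
(-1)^22 / 45 = 1/45 = 1/45.

1/45


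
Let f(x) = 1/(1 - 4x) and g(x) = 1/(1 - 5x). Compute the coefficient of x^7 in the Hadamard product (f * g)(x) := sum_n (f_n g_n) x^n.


f has coefficients f_k = 4^k and g has coefficients g_k = 5^k, so the Hadamard product has coefficient (f*g)_k = 4^k * 5^k = 20^k.
For k = 7: 20^7 = 1280000000.

1280000000


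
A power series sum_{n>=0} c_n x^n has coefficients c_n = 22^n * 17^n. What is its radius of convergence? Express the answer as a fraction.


By the root test (Cauchy-Hadamard), the radius is R = 1 / limsup_n |c_n|^(1/n).
Here |c_n|^(1/n) = (22^n * 17^n)^(1/n) = 22 * 17 = 374 for all n.
So R = 1/374 = 1/374.

1/374


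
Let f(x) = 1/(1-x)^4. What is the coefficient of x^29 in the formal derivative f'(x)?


Differentiate: d/dx [ 1/(1-x)^r ] = r / (1-x)^(r+1).
Here r = 4, so f'(x) = 4 / (1-x)^5.
The expansion of 1/(1-x)^(r+1) has coefficient of x^n equal to C(n+r, r).
So the coefficient of x^29 in f'(x) is
4 * C(33, 4) = 4 * 40920 = 163680

163680


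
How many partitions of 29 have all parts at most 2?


Using the generating function (1-x)^(-1)(1-x^2)^(-1),
the coefficient of x^29 counts these restricted partitions.
Result = 15

15


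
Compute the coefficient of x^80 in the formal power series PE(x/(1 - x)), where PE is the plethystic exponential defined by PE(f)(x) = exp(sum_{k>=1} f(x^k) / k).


For f(x) = x/(1 - x) we have
sum_{k>=1} f(x^k) / k = sum_{k>=1} (1/k) * x^k / (1 - x^k) = sum_{k, m >= 1} x^(k m) / k,
which after exponentiating simplifies to
PE(x/(1 - x)) = prod_{k>=1} 1 / (1 - x^k).
This is the generating function for the partition function p(n), so the coefficient of x^80 is p(80).
Computing p(80) by dynamic programming over parts 1, 2, ..., 80: p(80) = 15796476.

15796476


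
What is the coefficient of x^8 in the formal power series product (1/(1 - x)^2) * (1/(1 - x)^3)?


Combine the factors: (1/(1 - x)^2) * (1/(1 - x)^3) = 1/(1 - x)^5.
Then use 1/(1 - x)^r = sum_{k>=0} C(k + r - 1, r - 1) x^k with r = 5 and k = 8:
C(12, 4) = 495.

495


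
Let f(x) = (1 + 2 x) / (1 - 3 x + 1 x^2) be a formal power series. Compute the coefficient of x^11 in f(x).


Write f(x) = sum_{k>=0} a_k x^k. Multiplying both sides by 1 - 3 x + 1 x^2 gives
(1 - 3 x + 1 x^2) sum_{k>=0} a_k x^k = 1 + 2 x.
Matching coefficients:
 x^0: a_0 = 1
 x^1: a_1 - 3 a_0 = 2  =>  a_1 = 3*1 + 2 = 5
 x^k (k >= 2): a_k = 3 a_{k-1} - 1 a_{k-2}.
Iterating: a_2 = 14, a_3 = 37, a_4 = 97, a_5 = 254, a_6 = 665, a_7 = 1741, a_8 = 4558, a_9 = 11933, a_10 = 31241, a_11 = 81790.
So the coefficient of x^11 is 81790.

81790


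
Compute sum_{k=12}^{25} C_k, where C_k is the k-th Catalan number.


C_12 through C_25: 208012, 742900, 2674440, 9694845, 35357670, 129644790, 477638700, 1767263190, 6564120420, 24466267020, 91482563640, 343059613650, 1289904147324, 4861946401452
Sum = 208012 + 742900 + 2674440 + 9694845 + 35357670 + 129644790 + 477638700 + 1767263190 + 6564120420 + 24466267020 + 91482563640 + 343059613650 + 1289904147324 + 4861946401452
= 6619846338053

6619846338053


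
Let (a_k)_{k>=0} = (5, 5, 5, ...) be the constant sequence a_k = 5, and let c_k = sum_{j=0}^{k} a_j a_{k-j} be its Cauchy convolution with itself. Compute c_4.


Since a_j = 5 for all j >= 0, the convolution sum becomes
c_k = sum_{j=0}^{k} 5 * 5 = 25 * (k + 1).
Equivalently, the generating function of (a_k) is 5/(1 - x) and its square is 25/(1 - x)^2 = sum_{k>=0} 25(k + 1) x^k.
For k = 4: 25 * 5 = 125.

125


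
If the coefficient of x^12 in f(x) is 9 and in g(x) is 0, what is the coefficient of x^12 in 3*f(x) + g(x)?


Scalar multiplication scales coefficients: 3 * 9 = 27.
Then add the g coefficient: 27 + 0
= 27

27


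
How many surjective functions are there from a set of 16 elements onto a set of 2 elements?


By inclusion-exclusion on which target elements are missed, the number of surjections from an n-set onto a k-set is
surj(n, k) = sum_{j=0}^{k} (-1)^j C(k, j) (k - j)^n.
Equivalently surj(n, k) = k! * S(n, k), where S(n, k) is the Stirling number of the second kind.
For n = 16, k = 2:
S(16, 2) = 32767, so
surj = 2! * 32767 = 2 * 32767 = 65534.

65534


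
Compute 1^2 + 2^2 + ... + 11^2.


This power sum has a closed form given by Faulhaber's formula
sum_{k=1}^{m} k^p = (1 / (p + 1)) * sum_{j=0}^{p} C(p + 1, j) B_j m^(p + 1 - j),
but for small m direct computation is fastest:
1 + 4 + 9 + 16 + 25 + 36 + 49 + 64 + 81 + 100 + 121 = 506.

506


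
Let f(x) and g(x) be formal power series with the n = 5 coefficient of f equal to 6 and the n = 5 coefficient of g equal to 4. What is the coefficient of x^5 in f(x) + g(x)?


Addition of formal power series is termwise.
The coefficient of x^5 in f + g = 6 + 4
= 10

10


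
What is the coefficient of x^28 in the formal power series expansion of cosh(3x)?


The Maclaurin series is cosh(t) = sum_{m>=0} t^(2m) / (2m)!, so substituting t = 3x, only even powers of x are nonzero, with coefficient of x^(2m) equal to 3^(2m) / (2m)!.
For x^28 the coefficient is 3^28/28! = 22876792454961/304888344611713860501504000000 = 14348907/191233736583938048000000.

14348907/191233736583938048000000


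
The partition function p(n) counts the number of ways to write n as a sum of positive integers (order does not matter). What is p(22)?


Using the generating function prod_{k>=1} 1/(1-x^k), we compute p(22).
By dynamic programming over parts 1 through 22:
p(22) = 1002

1002
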